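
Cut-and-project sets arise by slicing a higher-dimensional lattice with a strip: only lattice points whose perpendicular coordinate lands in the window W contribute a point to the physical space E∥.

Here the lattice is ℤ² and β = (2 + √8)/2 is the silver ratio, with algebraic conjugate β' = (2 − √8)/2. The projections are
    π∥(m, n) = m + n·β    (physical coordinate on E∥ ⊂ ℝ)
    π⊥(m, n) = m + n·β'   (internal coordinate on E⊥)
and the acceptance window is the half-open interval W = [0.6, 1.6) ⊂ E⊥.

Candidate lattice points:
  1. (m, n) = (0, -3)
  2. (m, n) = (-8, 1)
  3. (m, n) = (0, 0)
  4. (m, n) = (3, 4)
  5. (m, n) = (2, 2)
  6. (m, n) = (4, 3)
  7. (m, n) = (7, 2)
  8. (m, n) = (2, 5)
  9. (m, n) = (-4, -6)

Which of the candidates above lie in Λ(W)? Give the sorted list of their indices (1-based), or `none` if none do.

1, 4, 5

Compute β' = (2−√8)/2 = -0.414214, so π⊥(m,n) = m -0.414214·n.
candidate 1: (m,n)=(0,-3) → π∥ = 0-3·β ≈ -7.242641, π⊥ = 0-3·β' ≈ 1.242641 ∈ [0.6, 1.6) ⇒ IN Λ
candidate 2: (m,n)=(-8,1) → π∥ = -8+1·β ≈ -5.585786, π⊥ = -8+1·β' ≈ -8.414214 ∉ [0.6, 1.6) ⇒ out
candidate 3: (m,n)=(0,0) → π∥ = 0+0·β ≈ 0.000000, π⊥ = 0+0·β' ≈ 0.000000 ∉ [0.6, 1.6) ⇒ out
candidate 4: (m,n)=(3,4) → π∥ = 3+4·β ≈ 12.656854, π⊥ = 3+4·β' ≈ 1.343146 ∈ [0.6, 1.6) ⇒ IN Λ
candidate 5: (m,n)=(2,2) → π∥ = 2+2·β ≈ 6.828427, π⊥ = 2+2·β' ≈ 1.171573 ∈ [0.6, 1.6) ⇒ IN Λ
candidate 6: (m,n)=(4,3) → π∥ = 4+3·β ≈ 11.242641, π⊥ = 4+3·β' ≈ 2.757359 ∉ [0.6, 1.6) ⇒ out
candidate 7: (m,n)=(7,2) → π∥ = 7+2·β ≈ 11.828427, π⊥ = 7+2·β' ≈ 6.171573 ∉ [0.6, 1.6) ⇒ out
candidate 8: (m,n)=(2,5) → π∥ = 2+5·β ≈ 14.071068, π⊥ = 2+5·β' ≈ -0.071068 ∉ [0.6, 1.6) ⇒ out
candidate 9: (m,n)=(-4,-6) → π∥ = -4-6·β ≈ -18.485281, π⊥ = -4-6·β' ≈ -1.514719 ∉ [0.6, 1.6) ⇒ out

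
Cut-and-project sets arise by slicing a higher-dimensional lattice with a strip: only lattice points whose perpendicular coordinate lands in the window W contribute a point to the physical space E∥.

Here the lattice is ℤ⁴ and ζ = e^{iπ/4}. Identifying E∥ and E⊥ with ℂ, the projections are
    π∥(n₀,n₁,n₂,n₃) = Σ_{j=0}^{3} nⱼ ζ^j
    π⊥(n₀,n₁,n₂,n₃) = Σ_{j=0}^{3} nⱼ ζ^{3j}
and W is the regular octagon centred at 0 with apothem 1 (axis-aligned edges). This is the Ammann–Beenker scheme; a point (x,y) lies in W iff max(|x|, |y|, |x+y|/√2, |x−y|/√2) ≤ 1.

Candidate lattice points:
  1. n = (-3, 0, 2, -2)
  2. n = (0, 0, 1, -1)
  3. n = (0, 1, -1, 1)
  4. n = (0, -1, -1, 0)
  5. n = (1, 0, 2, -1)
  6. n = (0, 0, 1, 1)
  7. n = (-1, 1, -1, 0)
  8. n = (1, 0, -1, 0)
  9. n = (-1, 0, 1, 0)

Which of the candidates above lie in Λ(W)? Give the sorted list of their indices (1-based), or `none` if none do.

Internal map: ζ^{3j} for j=0..3 gives (1,0), (−√2/2,√2/2), (0,−1), (√2/2,√2/2).
candidate 1: n = (-3, 0, 2, -2) → π⊥ ≈ (-4.41421, -3.41421); max(|x|,|y|,|x±y|/√2) = 5.53553 > 1 ⇒ ∉ W
candidate 2: n = (0, 0, 1, -1) → π⊥ ≈ (-0.70711, -1.70711); max(|x|,|y|,|x±y|/√2) = 1.70711 > 1 ⇒ ∉ W
candidate 3: n = (0, 1, -1, 1) → π⊥ ≈ (+0.00000, +2.41421); max(|x|,|y|,|x±y|/√2) = 2.41421 > 1 ⇒ ∉ W
candidate 4: n = (0, -1, -1, 0) → π⊥ ≈ (+0.70711, +0.29289); max(|x|,|y|,|x±y|/√2) = 0.70711 ≤ 1 ⇒ ∈ W
candidate 5: n = (1, 0, 2, -1) → π⊥ ≈ (+0.29289, -2.70711); max(|x|,|y|,|x±y|/√2) = 2.70711 > 1 ⇒ ∉ W
candidate 6: n = (0, 0, 1, 1) → π⊥ ≈ (+0.70711, -0.29289); max(|x|,|y|,|x±y|/√2) = 0.70711 ≤ 1 ⇒ ∈ W
candidate 7: n = (-1, 1, -1, 0) → π⊥ ≈ (-1.70711, +1.70711); max(|x|,|y|,|x±y|/√2) = 2.41421 > 1 ⇒ ∉ W
candidate 8: n = (1, 0, -1, 0) → π⊥ ≈ (+1.00000, +1.00000); max(|x|,|y|,|x±y|/√2) = 1.41421 > 1 ⇒ ∉ W
candidate 9: n = (-1, 0, 1, 0) → π⊥ ≈ (-1.00000, -1.00000); max(|x|,|y|,|x±y|/√2) = 1.41421 > 1 ⇒ ∉ W

4, 6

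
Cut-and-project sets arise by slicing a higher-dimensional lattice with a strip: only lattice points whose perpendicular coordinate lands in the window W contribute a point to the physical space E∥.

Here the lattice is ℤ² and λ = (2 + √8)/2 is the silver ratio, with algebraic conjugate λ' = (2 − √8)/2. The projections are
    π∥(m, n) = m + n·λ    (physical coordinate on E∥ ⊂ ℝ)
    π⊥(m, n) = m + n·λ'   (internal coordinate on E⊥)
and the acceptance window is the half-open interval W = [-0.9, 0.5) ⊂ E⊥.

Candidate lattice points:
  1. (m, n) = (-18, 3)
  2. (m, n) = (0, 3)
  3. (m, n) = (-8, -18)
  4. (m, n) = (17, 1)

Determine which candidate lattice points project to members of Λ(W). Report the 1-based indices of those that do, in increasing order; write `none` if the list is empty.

3

λ' = (2−√8)/2 ≈ -0.41421.
candidate 1: (m,n)=(-18,3) → π∥ = -18+3·λ ≈ -10.75736, π⊥ = -18+3·λ' ≈ -19.24264 ∉ [-0.9, 0.5) ⇒ out
candidate 2: (m,n)=(0,3) → π∥ = 0+3·λ ≈ 7.24264, π⊥ = 0+3·λ' ≈ -1.24264 ∉ [-0.9, 0.5) ⇒ out
candidate 3: (m,n)=(-8,-18) → π∥ = -8-18·λ ≈ -51.45584, π⊥ = -8-18·λ' ≈ -0.54416 ∈ [-0.9, 0.5) ⇒ IN Λ
candidate 4: (m,n)=(17,1) → π∥ = 17+1·λ ≈ 19.41421, π⊥ = 17+1·λ' ≈ 16.58579 ∉ [-0.9, 0.5) ⇒ out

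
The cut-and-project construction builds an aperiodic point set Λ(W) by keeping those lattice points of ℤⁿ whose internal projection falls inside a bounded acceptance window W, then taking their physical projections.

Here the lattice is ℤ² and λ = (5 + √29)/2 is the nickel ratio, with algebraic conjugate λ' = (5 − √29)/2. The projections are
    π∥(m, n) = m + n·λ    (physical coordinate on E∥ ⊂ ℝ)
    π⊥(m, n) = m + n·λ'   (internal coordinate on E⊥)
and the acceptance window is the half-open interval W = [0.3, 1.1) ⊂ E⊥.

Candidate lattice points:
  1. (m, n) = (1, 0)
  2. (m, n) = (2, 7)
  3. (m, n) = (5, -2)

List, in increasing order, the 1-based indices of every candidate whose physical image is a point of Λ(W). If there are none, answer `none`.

λ' = (5−√29)/2 ≈ -0.19258.
#1 (1,0): internal coord 1 + (0)·λ' = +1.00000; +1.00000 ∈ [0.3, 1.1) → IN Λ
#2 (2,7): internal coord 2 + (7)·λ' = +0.65192; +0.65192 ∈ [0.3, 1.1) → IN Λ
#3 (5,-2): internal coord 5 + (-2)·λ' = +5.38516; +5.38516 ∉ [0.3, 1.1) → out

1, 2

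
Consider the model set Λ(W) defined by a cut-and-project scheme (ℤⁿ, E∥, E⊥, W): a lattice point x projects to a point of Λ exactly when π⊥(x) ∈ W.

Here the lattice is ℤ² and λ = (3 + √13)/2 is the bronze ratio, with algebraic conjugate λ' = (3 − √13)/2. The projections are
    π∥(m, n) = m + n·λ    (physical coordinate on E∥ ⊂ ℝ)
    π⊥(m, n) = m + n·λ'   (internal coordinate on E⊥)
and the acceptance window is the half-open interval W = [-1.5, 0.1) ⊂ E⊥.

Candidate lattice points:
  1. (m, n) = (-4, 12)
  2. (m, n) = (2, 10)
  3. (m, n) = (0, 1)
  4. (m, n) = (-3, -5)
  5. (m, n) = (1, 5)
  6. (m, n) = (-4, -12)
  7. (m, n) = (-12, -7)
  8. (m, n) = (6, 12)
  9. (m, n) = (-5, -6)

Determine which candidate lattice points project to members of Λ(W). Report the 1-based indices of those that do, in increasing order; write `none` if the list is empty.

Numerically λ ≈ 3.3028 and λ' = −1/λ ≈ -0.3028.
[1] lift (-4,12): star map gives -7.6333; window check -1.5 ≤ -7.6333 < 0.1 is false → out
[2] lift (2,10): star map gives -1.0278; window check -1.5 ≤ -1.0278 < 0.1 is true → IN Λ
[3] lift (0,1): star map gives -0.3028; window check -1.5 ≤ -0.3028 < 0.1 is true → IN Λ
[4] lift (-3,-5): star map gives -1.4861; window check -1.5 ≤ -1.4861 < 0.1 is true → IN Λ
[5] lift (1,5): star map gives -0.5139; window check -1.5 ≤ -0.5139 < 0.1 is true → IN Λ
[6] lift (-4,-12): star map gives -0.3667; window check -1.5 ≤ -0.3667 < 0.1 is true → IN Λ
[7] lift (-12,-7): star map gives -9.8806; window check -1.5 ≤ -9.8806 < 0.1 is false → out
[8] lift (6,12): star map gives 2.3667; window check -1.5 ≤ 2.3667 < 0.1 is false → out
[9] lift (-5,-6): star map gives -3.1833; window check -1.5 ≤ -3.1833 < 0.1 is false → out

2, 3, 4, 5, 6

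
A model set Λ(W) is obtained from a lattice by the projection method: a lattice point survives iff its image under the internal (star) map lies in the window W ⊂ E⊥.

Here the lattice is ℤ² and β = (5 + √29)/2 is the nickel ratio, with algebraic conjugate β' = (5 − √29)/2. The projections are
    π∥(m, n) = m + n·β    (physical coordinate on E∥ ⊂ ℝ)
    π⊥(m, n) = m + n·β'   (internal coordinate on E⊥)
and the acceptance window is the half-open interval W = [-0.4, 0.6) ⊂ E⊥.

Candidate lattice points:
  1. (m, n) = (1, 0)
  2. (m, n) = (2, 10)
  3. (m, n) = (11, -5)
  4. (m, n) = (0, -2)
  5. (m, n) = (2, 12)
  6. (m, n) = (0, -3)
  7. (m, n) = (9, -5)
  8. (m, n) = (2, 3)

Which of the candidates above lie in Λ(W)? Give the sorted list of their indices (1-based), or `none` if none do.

2, 4, 5, 6

β' = (5−√29)/2 ≈ -0.19258.
candidate 1: (m,n)=(1,0) → π∥ = 1+0·β ≈ 1.00000, π⊥ = 1+0·β' ≈ 1.00000 ∉ [-0.4, 0.6) ⇒ out
candidate 2: (m,n)=(2,10) → π∥ = 2+10·β ≈ 53.92582, π⊥ = 2+10·β' ≈ 0.07418 ∈ [-0.4, 0.6) ⇒ IN Λ
candidate 3: (m,n)=(11,-5) → π∥ = 11-5·β ≈ -14.96291, π⊥ = 11-5·β' ≈ 11.96291 ∉ [-0.4, 0.6) ⇒ out
candidate 4: (m,n)=(0,-2) → π∥ = 0-2·β ≈ -10.38516, π⊥ = 0-2·β' ≈ 0.38516 ∈ [-0.4, 0.6) ⇒ IN Λ
candidate 5: (m,n)=(2,12) → π∥ = 2+12·β ≈ 64.31099, π⊥ = 2+12·β' ≈ -0.31099 ∈ [-0.4, 0.6) ⇒ IN Λ
candidate 6: (m,n)=(0,-3) → π∥ = 0-3·β ≈ -15.57775, π⊥ = 0-3·β' ≈ 0.57775 ∈ [-0.4, 0.6) ⇒ IN Λ
candidate 7: (m,n)=(9,-5) → π∥ = 9-5·β ≈ -16.96291, π⊥ = 9-5·β' ≈ 9.96291 ∉ [-0.4, 0.6) ⇒ out
candidate 8: (m,n)=(2,3) → π∥ = 2+3·β ≈ 17.57775, π⊥ = 2+3·β' ≈ 1.42225 ∉ [-0.4, 0.6) ⇒ out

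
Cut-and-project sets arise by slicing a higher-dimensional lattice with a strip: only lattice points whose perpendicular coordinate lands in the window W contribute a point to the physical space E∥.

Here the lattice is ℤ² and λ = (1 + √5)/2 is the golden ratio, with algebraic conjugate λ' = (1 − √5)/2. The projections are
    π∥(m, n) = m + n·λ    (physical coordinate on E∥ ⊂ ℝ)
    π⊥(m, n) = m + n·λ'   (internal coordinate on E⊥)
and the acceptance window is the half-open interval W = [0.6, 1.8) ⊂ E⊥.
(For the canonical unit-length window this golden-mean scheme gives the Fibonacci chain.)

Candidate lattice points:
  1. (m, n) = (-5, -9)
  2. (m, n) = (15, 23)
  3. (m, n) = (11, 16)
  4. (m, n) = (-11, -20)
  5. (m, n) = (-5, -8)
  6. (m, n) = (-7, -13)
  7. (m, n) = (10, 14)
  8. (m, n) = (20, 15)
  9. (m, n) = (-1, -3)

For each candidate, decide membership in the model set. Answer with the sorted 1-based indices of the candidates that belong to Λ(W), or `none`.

Compute λ' = (1−√5)/2 = -0.6180, so π⊥(m,n) = m -0.6180·n.
candidate 1: (m,n)=(-5,-9) → π∥ = -5-9·λ ≈ -19.5623, π⊥ = -5-9·λ' ≈ 0.5623 ∉ [0.6, 1.8) ⇒ out
candidate 2: (m,n)=(15,23) → π∥ = 15+23·λ ≈ 52.2148, π⊥ = 15+23·λ' ≈ 0.7852 ∈ [0.6, 1.8) ⇒ IN Λ
candidate 3: (m,n)=(11,16) → π∥ = 11+16·λ ≈ 36.8885, π⊥ = 11+16·λ' ≈ 1.1115 ∈ [0.6, 1.8) ⇒ IN Λ
candidate 4: (m,n)=(-11,-20) → π∥ = -11-20·λ ≈ -43.3607, π⊥ = -11-20·λ' ≈ 1.3607 ∈ [0.6, 1.8) ⇒ IN Λ
candidate 5: (m,n)=(-5,-8) → π∥ = -5-8·λ ≈ -17.9443, π⊥ = -5-8·λ' ≈ -0.0557 ∉ [0.6, 1.8) ⇒ out
candidate 6: (m,n)=(-7,-13) → π∥ = -7-13·λ ≈ -28.0344, π⊥ = -7-13·λ' ≈ 1.0344 ∈ [0.6, 1.8) ⇒ IN Λ
candidate 7: (m,n)=(10,14) → π∥ = 10+14·λ ≈ 32.6525, π⊥ = 10+14·λ' ≈ 1.3475 ∈ [0.6, 1.8) ⇒ IN Λ
candidate 8: (m,n)=(20,15) → π∥ = 20+15·λ ≈ 44.2705, π⊥ = 20+15·λ' ≈ 10.7295 ∉ [0.6, 1.8) ⇒ out
candidate 9: (m,n)=(-1,-3) → π∥ = -1-3·λ ≈ -5.8541, π⊥ = -1-3·λ' ≈ 0.8541 ∈ [0.6, 1.8) ⇒ IN Λ

2, 3, 4, 6, 7, 9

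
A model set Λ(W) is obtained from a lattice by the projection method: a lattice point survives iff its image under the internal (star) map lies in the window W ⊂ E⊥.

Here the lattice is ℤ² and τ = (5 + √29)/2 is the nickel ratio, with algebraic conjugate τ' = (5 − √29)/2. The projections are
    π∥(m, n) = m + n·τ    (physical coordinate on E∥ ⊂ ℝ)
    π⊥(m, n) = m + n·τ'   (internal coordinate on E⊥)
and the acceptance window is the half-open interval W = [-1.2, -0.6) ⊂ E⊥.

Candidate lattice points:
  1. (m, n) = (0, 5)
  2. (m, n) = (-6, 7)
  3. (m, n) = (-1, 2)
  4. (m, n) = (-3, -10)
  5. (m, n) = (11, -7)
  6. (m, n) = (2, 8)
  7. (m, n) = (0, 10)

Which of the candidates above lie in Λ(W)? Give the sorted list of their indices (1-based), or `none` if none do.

1, 4

τ' = (5−√29)/2 ≈ -0.1926.
[1] lift (0,5): star map gives -0.9629; window check -1.2 ≤ -0.9629 < -0.6 is true → IN Λ
[2] lift (-6,7): star map gives -7.3481; window check -1.2 ≤ -7.3481 < -0.6 is false → out
[3] lift (-1,2): star map gives -1.3852; window check -1.2 ≤ -1.3852 < -0.6 is false → out
[4] lift (-3,-10): star map gives -1.0742; window check -1.2 ≤ -1.0742 < -0.6 is true → IN Λ
[5] lift (11,-7): star map gives 12.3481; window check -1.2 ≤ 12.3481 < -0.6 is false → out
[6] lift (2,8): star map gives 0.4593; window check -1.2 ≤ 0.4593 < -0.6 is false → out
[7] lift (0,10): star map gives -1.9258; window check -1.2 ≤ -1.9258 < -0.6 is false → out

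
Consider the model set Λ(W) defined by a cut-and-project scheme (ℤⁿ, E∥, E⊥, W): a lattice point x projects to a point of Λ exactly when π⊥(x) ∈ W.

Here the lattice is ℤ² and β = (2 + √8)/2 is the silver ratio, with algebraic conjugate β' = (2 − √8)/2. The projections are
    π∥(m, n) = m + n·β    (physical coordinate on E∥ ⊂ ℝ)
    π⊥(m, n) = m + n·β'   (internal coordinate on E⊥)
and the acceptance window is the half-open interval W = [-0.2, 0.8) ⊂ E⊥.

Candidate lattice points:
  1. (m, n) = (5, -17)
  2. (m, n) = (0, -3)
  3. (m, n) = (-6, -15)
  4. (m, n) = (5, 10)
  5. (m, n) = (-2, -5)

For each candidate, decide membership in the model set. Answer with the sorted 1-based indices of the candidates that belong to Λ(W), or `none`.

β' = (2−√8)/2 ≈ -0.41421.
candidate 1: (m,n)=(5,-17) → π∥ = 5-17·β ≈ -36.04163, π⊥ = 5-17·β' ≈ 12.04163 ∉ [-0.2, 0.8) ⇒ out
candidate 2: (m,n)=(0,-3) → π∥ = 0-3·β ≈ -7.24264, π⊥ = 0-3·β' ≈ 1.24264 ∉ [-0.2, 0.8) ⇒ out
candidate 3: (m,n)=(-6,-15) → π∥ = -6-15·β ≈ -42.21320, π⊥ = -6-15·β' ≈ 0.21320 ∈ [-0.2, 0.8) ⇒ IN Λ
candidate 4: (m,n)=(5,10) → π∥ = 5+10·β ≈ 29.14214, π⊥ = 5+10·β' ≈ 0.85786 ∉ [-0.2, 0.8) ⇒ out
candidate 5: (m,n)=(-2,-5) → π∥ = -2-5·β ≈ -14.07107, π⊥ = -2-5·β' ≈ 0.07107 ∈ [-0.2, 0.8) ⇒ IN Λ

3, 5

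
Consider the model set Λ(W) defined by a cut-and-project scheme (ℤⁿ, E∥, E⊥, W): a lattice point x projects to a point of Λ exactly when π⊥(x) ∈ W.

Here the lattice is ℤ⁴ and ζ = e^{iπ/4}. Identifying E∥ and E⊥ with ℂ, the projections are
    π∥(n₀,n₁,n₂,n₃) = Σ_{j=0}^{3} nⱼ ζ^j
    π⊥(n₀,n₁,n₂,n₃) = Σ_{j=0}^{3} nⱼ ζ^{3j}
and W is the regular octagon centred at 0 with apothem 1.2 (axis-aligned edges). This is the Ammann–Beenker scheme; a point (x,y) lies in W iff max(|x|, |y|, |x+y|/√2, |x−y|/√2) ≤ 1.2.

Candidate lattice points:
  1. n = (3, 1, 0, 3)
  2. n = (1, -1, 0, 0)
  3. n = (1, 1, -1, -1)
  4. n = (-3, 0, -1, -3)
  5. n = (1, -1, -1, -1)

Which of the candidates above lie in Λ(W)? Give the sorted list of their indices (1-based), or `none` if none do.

3, 5

π⊥(n) = n₀ + n₁ζ³ + n₂ζ⁶ + n₃ζ⁹ where ζ = e^{iπ/4}.
candidate 1: n = (3, 1, 0, 3) → π⊥ ≈ (+4.414214, +2.828427); max(|x|,|y|,|x±y|/√2) = 5.121320 > 1.2 ⇒ ∉ W
candidate 2: n = (1, -1, 0, 0) → π⊥ ≈ (+1.707107, -0.707107); max(|x|,|y|,|x±y|/√2) = 1.707107 > 1.2 ⇒ ∉ W
candidate 3: n = (1, 1, -1, -1) → π⊥ ≈ (-0.414214, +1.000000); max(|x|,|y|,|x±y|/√2) = 1.000000 ≤ 1.2 ⇒ ∈ W
candidate 4: n = (-3, 0, -1, -3) → π⊥ ≈ (-5.121320, -1.121320); max(|x|,|y|,|x±y|/√2) = 5.121320 > 1.2 ⇒ ∉ W
candidate 5: n = (1, -1, -1, -1) → π⊥ ≈ (+1.000000, -0.414214); max(|x|,|y|,|x±y|/√2) = 1.000000 ≤ 1.2 ⇒ ∈ W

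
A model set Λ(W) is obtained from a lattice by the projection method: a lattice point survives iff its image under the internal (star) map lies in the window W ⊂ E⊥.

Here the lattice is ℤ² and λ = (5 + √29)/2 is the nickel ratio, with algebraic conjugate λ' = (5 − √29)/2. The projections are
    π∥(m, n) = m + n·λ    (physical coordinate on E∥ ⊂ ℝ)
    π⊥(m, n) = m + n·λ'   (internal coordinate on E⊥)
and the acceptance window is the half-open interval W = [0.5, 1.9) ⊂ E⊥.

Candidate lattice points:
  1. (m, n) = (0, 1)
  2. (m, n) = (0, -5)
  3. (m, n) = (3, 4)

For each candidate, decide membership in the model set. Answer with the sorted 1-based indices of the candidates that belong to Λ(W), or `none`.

Numerically λ ≈ 5.19258 and λ' = −1/λ ≈ -0.19258.
candidate 1: (m,n)=(0,1) → π∥ = 0+1·λ ≈ 5.19258, π⊥ = 0+1·λ' ≈ -0.19258 ∉ [0.5, 1.9) ⇒ out
candidate 2: (m,n)=(0,-5) → π∥ = 0-5·λ ≈ -25.96291, π⊥ = 0-5·λ' ≈ 0.96291 ∈ [0.5, 1.9) ⇒ IN Λ
candidate 3: (m,n)=(3,4) → π∥ = 3+4·λ ≈ 23.77033, π⊥ = 3+4·λ' ≈ 2.22967 ∉ [0.5, 1.9) ⇒ out

2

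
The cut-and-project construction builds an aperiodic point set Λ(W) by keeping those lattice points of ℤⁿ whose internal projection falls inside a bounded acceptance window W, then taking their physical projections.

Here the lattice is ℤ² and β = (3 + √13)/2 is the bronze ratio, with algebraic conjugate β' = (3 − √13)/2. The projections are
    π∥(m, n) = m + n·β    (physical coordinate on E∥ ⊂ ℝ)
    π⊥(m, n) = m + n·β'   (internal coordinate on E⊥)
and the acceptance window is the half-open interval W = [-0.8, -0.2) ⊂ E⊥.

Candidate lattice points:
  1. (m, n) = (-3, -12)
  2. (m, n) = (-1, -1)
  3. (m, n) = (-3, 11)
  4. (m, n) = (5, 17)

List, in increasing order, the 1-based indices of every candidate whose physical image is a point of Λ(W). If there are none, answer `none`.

2

Numerically β ≈ 3.3028 and β' = −1/β ≈ -0.3028.
candidate 1: (m,n)=(-3,-12) → π∥ = -3-12·β ≈ -42.6333, π⊥ = -3-12·β' ≈ 0.6333 ∉ [-0.8, -0.2) ⇒ out
candidate 2: (m,n)=(-1,-1) → π∥ = -1-1·β ≈ -4.3028, π⊥ = -1-1·β' ≈ -0.6972 ∈ [-0.8, -0.2) ⇒ IN Λ
candidate 3: (m,n)=(-3,11) → π∥ = -3+11·β ≈ 33.3305, π⊥ = -3+11·β' ≈ -6.3305 ∉ [-0.8, -0.2) ⇒ out
candidate 4: (m,n)=(5,17) → π∥ = 5+17·β ≈ 61.1472, π⊥ = 5+17·β' ≈ -0.1472 ∉ [-0.8, -0.2) ⇒ out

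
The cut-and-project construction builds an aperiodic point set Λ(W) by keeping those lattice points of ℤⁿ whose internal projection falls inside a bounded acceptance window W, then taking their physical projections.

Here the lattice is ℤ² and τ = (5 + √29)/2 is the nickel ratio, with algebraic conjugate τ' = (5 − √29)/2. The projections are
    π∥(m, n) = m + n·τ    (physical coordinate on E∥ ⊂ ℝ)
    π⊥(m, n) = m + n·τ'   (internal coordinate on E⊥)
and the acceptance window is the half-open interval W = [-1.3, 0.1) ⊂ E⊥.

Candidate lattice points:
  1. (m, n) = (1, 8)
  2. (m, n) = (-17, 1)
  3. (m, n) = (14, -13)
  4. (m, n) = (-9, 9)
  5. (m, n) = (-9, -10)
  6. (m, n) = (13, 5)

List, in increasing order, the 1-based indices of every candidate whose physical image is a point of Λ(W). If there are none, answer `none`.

Numerically τ ≈ 5.19258 and τ' = −1/τ ≈ -0.19258.
[1] lift (1,8): star map gives -0.54066; window check -1.3 ≤ -0.54066 < 0.1 is true → IN Λ
[2] lift (-17,1): star map gives -17.19258; window check -1.3 ≤ -17.19258 < 0.1 is false → out
[3] lift (14,-13): star map gives 16.50357; window check -1.3 ≤ 16.50357 < 0.1 is false → out
[4] lift (-9,9): star map gives -10.73324; window check -1.3 ≤ -10.73324 < 0.1 is false → out
[5] lift (-9,-10): star map gives -7.07418; window check -1.3 ≤ -7.07418 < 0.1 is false → out
[6] lift (13,5): star map gives 12.03709; window check -1.3 ≤ 12.03709 < 0.1 is false → out

1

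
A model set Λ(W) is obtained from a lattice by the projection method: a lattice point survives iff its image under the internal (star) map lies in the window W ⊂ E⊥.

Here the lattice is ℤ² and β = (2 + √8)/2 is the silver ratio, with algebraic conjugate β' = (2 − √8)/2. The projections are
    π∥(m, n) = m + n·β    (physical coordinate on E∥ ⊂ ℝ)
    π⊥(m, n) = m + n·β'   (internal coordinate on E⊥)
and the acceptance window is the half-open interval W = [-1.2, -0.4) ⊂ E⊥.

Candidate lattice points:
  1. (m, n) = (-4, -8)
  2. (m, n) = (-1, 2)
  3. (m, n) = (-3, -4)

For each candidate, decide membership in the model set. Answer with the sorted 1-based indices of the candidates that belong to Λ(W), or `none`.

1

Compute β' = (2−√8)/2 = -0.4142, so π⊥(m,n) = m -0.4142·n.
[1] lift (-4,-8): star map gives -0.6863; window check -1.2 ≤ -0.6863 < -0.4 is true → IN Λ
[2] lift (-1,2): star map gives -1.8284; window check -1.2 ≤ -1.8284 < -0.4 is false → out
[3] lift (-3,-4): star map gives -1.3431; window check -1.2 ≤ -1.3431 < -0.4 is false → out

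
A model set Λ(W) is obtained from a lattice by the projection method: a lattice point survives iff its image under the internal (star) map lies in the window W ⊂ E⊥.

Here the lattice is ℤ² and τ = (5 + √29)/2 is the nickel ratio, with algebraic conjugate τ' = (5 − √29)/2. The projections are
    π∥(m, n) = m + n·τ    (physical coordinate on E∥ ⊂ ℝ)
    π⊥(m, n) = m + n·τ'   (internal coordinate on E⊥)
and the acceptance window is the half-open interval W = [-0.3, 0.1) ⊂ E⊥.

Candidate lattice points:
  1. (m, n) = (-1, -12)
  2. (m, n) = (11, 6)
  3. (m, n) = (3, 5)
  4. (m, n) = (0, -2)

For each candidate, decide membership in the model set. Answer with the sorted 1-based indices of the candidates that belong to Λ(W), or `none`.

none

τ' = (5−√29)/2 ≈ -0.19258.
candidate 1: (m,n)=(-1,-12) → π∥ = -1-12·τ ≈ -63.31099, π⊥ = -1-12·τ' ≈ 1.31099 ∉ [-0.3, 0.1) ⇒ out
candidate 2: (m,n)=(11,6) → π∥ = 11+6·τ ≈ 42.15549, π⊥ = 11+6·τ' ≈ 9.84451 ∉ [-0.3, 0.1) ⇒ out
candidate 3: (m,n)=(3,5) → π∥ = 3+5·τ ≈ 28.96291, π⊥ = 3+5·τ' ≈ 2.03709 ∉ [-0.3, 0.1) ⇒ out
candidate 4: (m,n)=(0,-2) → π∥ = 0-2·τ ≈ -10.38516, π⊥ = 0-2·τ' ≈ 0.38516 ∉ [-0.3, 0.1) ⇒ out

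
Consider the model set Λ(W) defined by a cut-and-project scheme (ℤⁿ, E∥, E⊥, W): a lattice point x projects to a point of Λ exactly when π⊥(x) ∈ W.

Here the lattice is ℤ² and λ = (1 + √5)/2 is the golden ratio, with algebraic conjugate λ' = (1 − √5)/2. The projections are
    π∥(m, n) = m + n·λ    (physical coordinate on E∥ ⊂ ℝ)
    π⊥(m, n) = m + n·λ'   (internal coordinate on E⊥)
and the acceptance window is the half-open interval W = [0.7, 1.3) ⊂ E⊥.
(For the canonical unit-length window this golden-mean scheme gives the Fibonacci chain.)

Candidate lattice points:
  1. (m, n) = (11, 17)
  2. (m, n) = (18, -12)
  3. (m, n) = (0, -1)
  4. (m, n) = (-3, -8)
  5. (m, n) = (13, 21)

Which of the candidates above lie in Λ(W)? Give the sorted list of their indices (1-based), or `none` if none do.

none

λ' = (1−√5)/2 ≈ -0.6180.
#1 (11,17): internal coord 11 + (17)·λ' = +0.4934; +0.4934 ∉ [0.7, 1.3) → out
#2 (18,-12): internal coord 18 + (-12)·λ' = +25.4164; +25.4164 ∉ [0.7, 1.3) → out
#3 (0,-1): internal coord 0 + (-1)·λ' = +0.6180; +0.6180 ∉ [0.7, 1.3) → out
#4 (-3,-8): internal coord -3 + (-8)·λ' = +1.9443; +1.9443 ∉ [0.7, 1.3) → out
#5 (13,21): internal coord 13 + (21)·λ' = +0.0213; +0.0213 ∉ [0.7, 1.3) → out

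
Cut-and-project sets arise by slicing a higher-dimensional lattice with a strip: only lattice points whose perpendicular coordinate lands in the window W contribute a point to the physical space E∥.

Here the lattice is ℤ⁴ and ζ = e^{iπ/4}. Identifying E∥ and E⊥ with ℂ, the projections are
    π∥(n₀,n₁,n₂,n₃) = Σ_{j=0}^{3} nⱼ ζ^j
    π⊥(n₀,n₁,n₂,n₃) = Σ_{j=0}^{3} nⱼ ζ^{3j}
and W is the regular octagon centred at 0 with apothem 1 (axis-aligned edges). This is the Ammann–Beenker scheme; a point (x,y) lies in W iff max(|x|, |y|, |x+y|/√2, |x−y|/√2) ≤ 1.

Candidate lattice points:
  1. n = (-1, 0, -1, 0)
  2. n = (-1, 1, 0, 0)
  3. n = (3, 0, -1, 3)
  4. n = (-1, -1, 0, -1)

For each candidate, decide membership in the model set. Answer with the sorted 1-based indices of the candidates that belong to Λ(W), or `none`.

π⊥(n) = n₀ + n₁ζ³ + n₂ζ⁶ + n₃ζ⁹ where ζ = e^{iπ/4}.
#1 (-1, 0, -1, 0): internal (-1.00000, 1.00000); octagon support 1.41421 vs apothem 1 → ∉ W
#2 (-1, 1, 0, 0): internal (-1.70711, 0.70711); octagon support 1.70711 vs apothem 1 → ∉ W
#3 (3, 0, -1, 3): internal (5.12132, 3.12132); octagon support 5.82843 vs apothem 1 → ∉ W
#4 (-1, -1, 0, -1): internal (-1.00000, -1.41421); octagon support 1.70711 vs apothem 1 → ∉ W

none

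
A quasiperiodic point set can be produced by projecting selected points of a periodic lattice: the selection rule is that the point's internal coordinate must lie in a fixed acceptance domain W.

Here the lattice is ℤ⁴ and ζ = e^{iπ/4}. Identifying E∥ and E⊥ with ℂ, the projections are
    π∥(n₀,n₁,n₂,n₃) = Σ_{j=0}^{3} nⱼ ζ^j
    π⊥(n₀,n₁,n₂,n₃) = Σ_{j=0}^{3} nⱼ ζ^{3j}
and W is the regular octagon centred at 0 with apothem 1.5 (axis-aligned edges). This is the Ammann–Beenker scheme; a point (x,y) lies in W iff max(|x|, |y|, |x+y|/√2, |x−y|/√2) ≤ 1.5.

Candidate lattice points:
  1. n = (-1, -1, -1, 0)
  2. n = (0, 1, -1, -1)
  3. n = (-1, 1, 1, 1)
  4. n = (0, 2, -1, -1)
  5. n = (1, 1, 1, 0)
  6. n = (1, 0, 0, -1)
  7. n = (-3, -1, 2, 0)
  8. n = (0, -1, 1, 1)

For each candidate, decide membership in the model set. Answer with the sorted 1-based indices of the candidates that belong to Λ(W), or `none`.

1, 3, 5, 6

Internal map: ζ^{3j} for j=0..3 gives (1,0), (−√2/2,√2/2), (0,−1), (√2/2,√2/2).
#1 (-1, -1, -1, 0): internal (-0.2929, 0.2929); octagon support 0.4142 vs apothem 1.5 → ∈ W
#2 (0, 1, -1, -1): internal (-1.4142, 1.0000); octagon support 1.7071 vs apothem 1.5 → ∉ W
#3 (-1, 1, 1, 1): internal (-1.0000, 0.4142); octagon support 1.0000 vs apothem 1.5 → ∈ W
#4 (0, 2, -1, -1): internal (-2.1213, 1.7071); octagon support 2.7071 vs apothem 1.5 → ∉ W
#5 (1, 1, 1, 0): internal (0.2929, -0.2929); octagon support 0.4142 vs apothem 1.5 → ∈ W
#6 (1, 0, 0, -1): internal (0.2929, -0.7071); octagon support 0.7071 vs apothem 1.5 → ∈ W
#7 (-3, -1, 2, 0): internal (-2.2929, -2.7071); octagon support 3.5355 vs apothem 1.5 → ∉ W
#8 (0, -1, 1, 1): internal (1.4142, -1.0000); octagon support 1.7071 vs apothem 1.5 → ∉ W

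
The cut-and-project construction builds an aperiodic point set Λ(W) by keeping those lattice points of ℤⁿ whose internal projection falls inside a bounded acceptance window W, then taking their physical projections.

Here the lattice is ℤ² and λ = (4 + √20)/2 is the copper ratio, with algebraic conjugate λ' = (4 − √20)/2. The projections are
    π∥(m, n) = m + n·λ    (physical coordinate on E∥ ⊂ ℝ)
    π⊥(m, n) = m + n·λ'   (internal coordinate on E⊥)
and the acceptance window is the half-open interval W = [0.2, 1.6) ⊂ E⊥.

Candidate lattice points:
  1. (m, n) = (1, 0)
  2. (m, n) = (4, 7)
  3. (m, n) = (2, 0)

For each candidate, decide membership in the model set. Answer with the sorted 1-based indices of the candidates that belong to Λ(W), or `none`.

1

Numerically λ ≈ 4.23607 and λ' = −1/λ ≈ -0.23607.
#1 (1,0): internal coord 1 + (0)·λ' = +1.00000; +1.00000 ∈ [0.2, 1.6) → IN Λ
#2 (4,7): internal coord 4 + (7)·λ' = +2.34752; +2.34752 ∉ [0.2, 1.6) → out
#3 (2,0): internal coord 2 + (0)·λ' = +2.00000; +2.00000 ∉ [0.2, 1.6) → out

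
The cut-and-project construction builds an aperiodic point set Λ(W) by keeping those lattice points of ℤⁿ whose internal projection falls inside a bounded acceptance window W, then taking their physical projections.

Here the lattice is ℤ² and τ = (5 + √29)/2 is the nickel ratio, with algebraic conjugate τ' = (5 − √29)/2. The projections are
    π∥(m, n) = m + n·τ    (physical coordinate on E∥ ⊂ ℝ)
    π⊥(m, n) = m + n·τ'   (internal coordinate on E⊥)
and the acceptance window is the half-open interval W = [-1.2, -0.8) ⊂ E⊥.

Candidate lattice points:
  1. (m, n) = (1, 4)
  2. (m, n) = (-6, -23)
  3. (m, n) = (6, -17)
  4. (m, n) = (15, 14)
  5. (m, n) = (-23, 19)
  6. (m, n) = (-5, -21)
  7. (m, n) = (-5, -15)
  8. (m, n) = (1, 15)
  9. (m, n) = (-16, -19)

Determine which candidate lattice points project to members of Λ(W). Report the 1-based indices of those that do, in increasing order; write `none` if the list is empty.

Compute τ' = (5−√29)/2 = -0.19258, so π⊥(m,n) = m -0.19258·n.
candidate 1: (m,n)=(1,4) → π∥ = 1+4·τ ≈ 21.77033, π⊥ = 1+4·τ' ≈ 0.22967 ∉ [-1.2, -0.8) ⇒ out
candidate 2: (m,n)=(-6,-23) → π∥ = -6-23·τ ≈ -125.42940, π⊥ = -6-23·τ' ≈ -1.57060 ∉ [-1.2, -0.8) ⇒ out
candidate 3: (m,n)=(6,-17) → π∥ = 6-17·τ ≈ -82.27390, π⊥ = 6-17·τ' ≈ 9.27390 ∉ [-1.2, -0.8) ⇒ out
candidate 4: (m,n)=(15,14) → π∥ = 15+14·τ ≈ 87.69615, π⊥ = 15+14·τ' ≈ 12.30385 ∉ [-1.2, -0.8) ⇒ out
candidate 5: (m,n)=(-23,19) → π∥ = -23+19·τ ≈ 75.65907, π⊥ = -23+19·τ' ≈ -26.65907 ∉ [-1.2, -0.8) ⇒ out
candidate 6: (m,n)=(-5,-21) → π∥ = -5-21·τ ≈ -114.04423, π⊥ = -5-21·τ' ≈ -0.95577 ∈ [-1.2, -0.8) ⇒ IN Λ
candidate 7: (m,n)=(-5,-15) → π∥ = -5-15·τ ≈ -82.88874, π⊥ = -5-15·τ' ≈ -2.11126 ∉ [-1.2, -0.8) ⇒ out
candidate 8: (m,n)=(1,15) → π∥ = 1+15·τ ≈ 78.88874, π⊥ = 1+15·τ' ≈ -1.88874 ∉ [-1.2, -0.8) ⇒ out
candidate 9: (m,n)=(-16,-19) → π∥ = -16-19·τ ≈ -114.65907, π⊥ = -16-19·τ' ≈ -12.34093 ∉ [-1.2, -0.8) ⇒ out

6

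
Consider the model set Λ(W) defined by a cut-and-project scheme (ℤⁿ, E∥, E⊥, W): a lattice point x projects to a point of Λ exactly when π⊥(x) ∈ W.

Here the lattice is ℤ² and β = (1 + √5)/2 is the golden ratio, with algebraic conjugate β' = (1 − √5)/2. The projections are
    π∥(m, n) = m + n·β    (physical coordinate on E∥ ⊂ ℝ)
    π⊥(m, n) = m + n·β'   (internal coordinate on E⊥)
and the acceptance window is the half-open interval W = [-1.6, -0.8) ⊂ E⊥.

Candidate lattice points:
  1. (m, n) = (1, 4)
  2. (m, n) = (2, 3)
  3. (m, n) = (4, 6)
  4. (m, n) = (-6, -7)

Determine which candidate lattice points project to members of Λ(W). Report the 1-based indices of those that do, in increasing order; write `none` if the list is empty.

Compute β' = (1−√5)/2 = -0.618034, so π⊥(m,n) = m -0.618034·n.
#1 (1,4): internal coord 1 + (4)·β' = -1.472136; -1.472136 ∈ [-1.6, -0.8) → IN Λ
#2 (2,3): internal coord 2 + (3)·β' = +0.145898; +0.145898 ∉ [-1.6, -0.8) → out
#3 (4,6): internal coord 4 + (6)·β' = +0.291796; +0.291796 ∉ [-1.6, -0.8) → out
#4 (-6,-7): internal coord -6 + (-7)·β' = -1.673762; -1.673762 ∉ [-1.6, -0.8) → out

1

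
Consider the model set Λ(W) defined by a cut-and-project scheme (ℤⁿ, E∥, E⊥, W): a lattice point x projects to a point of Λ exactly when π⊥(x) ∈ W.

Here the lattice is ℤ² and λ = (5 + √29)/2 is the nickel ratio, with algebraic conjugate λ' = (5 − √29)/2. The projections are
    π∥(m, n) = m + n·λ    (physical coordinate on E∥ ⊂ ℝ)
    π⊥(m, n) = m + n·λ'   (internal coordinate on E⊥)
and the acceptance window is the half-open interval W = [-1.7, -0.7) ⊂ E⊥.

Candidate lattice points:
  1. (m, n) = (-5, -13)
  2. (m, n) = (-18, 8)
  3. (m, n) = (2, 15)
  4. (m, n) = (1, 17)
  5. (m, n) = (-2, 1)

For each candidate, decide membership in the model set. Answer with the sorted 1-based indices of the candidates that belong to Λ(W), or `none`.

3

Numerically λ ≈ 5.19258 and λ' = −1/λ ≈ -0.19258.
candidate 1: (m,n)=(-5,-13) → π∥ = -5-13·λ ≈ -72.50357, π⊥ = -5-13·λ' ≈ -2.49643 ∉ [-1.7, -0.7) ⇒ out
candidate 2: (m,n)=(-18,8) → π∥ = -18+8·λ ≈ 23.54066, π⊥ = -18+8·λ' ≈ -19.54066 ∉ [-1.7, -0.7) ⇒ out
candidate 3: (m,n)=(2,15) → π∥ = 2+15·λ ≈ 79.88874, π⊥ = 2+15·λ' ≈ -0.88874 ∈ [-1.7, -0.7) ⇒ IN Λ
candidate 4: (m,n)=(1,17) → π∥ = 1+17·λ ≈ 89.27390, π⊥ = 1+17·λ' ≈ -2.27390 ∉ [-1.7, -0.7) ⇒ out
candidate 5: (m,n)=(-2,1) → π∥ = -2+1·λ ≈ 3.19258, π⊥ = -2+1·λ' ≈ -2.19258 ∉ [-1.7, -0.7) ⇒ out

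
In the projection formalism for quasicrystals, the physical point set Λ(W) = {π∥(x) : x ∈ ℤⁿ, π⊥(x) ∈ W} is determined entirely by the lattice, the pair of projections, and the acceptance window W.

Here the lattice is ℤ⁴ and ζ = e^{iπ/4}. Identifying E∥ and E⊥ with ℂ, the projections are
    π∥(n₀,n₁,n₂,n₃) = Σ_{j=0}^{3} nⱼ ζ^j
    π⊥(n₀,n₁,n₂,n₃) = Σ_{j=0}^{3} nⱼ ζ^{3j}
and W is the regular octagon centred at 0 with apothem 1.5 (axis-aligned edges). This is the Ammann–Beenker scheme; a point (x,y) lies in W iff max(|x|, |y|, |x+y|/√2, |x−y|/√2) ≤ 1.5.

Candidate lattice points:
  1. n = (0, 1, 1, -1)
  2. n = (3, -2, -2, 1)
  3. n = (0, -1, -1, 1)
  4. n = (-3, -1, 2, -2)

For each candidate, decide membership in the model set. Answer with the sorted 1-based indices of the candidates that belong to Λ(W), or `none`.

With ζ = e^{iπ/4} the internal vectors are ζ^0,ζ^3,ζ^6,ζ^9.
#1 (0, 1, 1, -1): internal (-1.41421, -1.00000); octagon support 1.70711 vs apothem 1.5 → ∉ W
#2 (3, -2, -2, 1): internal (5.12132, 1.29289); octagon support 5.12132 vs apothem 1.5 → ∉ W
#3 (0, -1, -1, 1): internal (1.41421, 1.00000); octagon support 1.70711 vs apothem 1.5 → ∉ W
#4 (-3, -1, 2, -2): internal (-3.70711, -4.12132); octagon support 5.53553 vs apothem 1.5 → ∉ W

none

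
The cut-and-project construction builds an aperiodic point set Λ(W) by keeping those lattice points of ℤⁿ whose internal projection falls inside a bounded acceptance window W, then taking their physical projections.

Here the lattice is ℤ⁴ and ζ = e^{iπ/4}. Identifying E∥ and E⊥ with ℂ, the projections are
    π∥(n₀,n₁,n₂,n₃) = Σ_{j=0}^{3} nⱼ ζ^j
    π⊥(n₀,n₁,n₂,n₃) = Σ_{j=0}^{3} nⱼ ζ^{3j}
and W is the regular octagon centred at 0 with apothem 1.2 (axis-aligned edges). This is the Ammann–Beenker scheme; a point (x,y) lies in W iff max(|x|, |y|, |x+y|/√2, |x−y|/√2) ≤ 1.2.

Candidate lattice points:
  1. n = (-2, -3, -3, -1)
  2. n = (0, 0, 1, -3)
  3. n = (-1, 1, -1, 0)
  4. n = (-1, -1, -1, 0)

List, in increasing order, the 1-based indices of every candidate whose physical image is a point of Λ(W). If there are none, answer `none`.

π⊥(n) = n₀ + n₁ζ³ + n₂ζ⁶ + n₃ζ⁹ where ζ = e^{iπ/4}.
candidate 1: n = (-2, -3, -3, -1) → π⊥ ≈ (-0.58579, +0.17157); max(|x|,|y|,|x±y|/√2) = 0.58579 ≤ 1.2 ⇒ ∈ W
candidate 2: n = (0, 0, 1, -3) → π⊥ ≈ (-2.12132, -3.12132); max(|x|,|y|,|x±y|/√2) = 3.70711 > 1.2 ⇒ ∉ W
candidate 3: n = (-1, 1, -1, 0) → π⊥ ≈ (-1.70711, +1.70711); max(|x|,|y|,|x±y|/√2) = 2.41421 > 1.2 ⇒ ∉ W
candidate 4: n = (-1, -1, -1, 0) → π⊥ ≈ (-0.29289, +0.29289); max(|x|,|y|,|x±y|/√2) = 0.41421 ≤ 1.2 ⇒ ∈ W

1, 4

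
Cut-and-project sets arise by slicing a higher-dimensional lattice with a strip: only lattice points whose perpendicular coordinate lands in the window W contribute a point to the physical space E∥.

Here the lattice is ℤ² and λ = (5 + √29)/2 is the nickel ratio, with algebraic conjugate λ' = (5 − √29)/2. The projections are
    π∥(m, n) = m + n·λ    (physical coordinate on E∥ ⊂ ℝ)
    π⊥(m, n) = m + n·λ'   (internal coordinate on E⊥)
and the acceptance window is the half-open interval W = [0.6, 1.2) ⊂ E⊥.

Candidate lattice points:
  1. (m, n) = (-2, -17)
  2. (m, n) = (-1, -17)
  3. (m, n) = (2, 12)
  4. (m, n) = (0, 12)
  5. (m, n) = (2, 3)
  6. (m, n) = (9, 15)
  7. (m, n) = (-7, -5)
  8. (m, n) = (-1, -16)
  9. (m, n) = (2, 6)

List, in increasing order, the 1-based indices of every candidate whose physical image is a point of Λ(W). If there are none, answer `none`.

9

Compute λ' = (5−√29)/2 = -0.1926, so π⊥(m,n) = m -0.1926·n.
[1] lift (-2,-17): star map gives 1.2739; window check 0.6 ≤ 1.2739 < 1.2 is false → out
[2] lift (-1,-17): star map gives 2.2739; window check 0.6 ≤ 2.2739 < 1.2 is false → out
[3] lift (2,12): star map gives -0.3110; window check 0.6 ≤ -0.3110 < 1.2 is false → out
[4] lift (0,12): star map gives -2.3110; window check 0.6 ≤ -2.3110 < 1.2 is false → out
[5] lift (2,3): star map gives 1.4223; window check 0.6 ≤ 1.4223 < 1.2 is false → out
[6] lift (9,15): star map gives 6.1113; window check 0.6 ≤ 6.1113 < 1.2 is false → out
[7] lift (-7,-5): star map gives -6.0371; window check 0.6 ≤ -6.0371 < 1.2 is false → out
[8] lift (-1,-16): star map gives 2.0813; window check 0.6 ≤ 2.0813 < 1.2 is false → out
[9] lift (2,6): star map gives 0.8445; window check 0.6 ≤ 0.8445 < 1.2 is true → IN Λ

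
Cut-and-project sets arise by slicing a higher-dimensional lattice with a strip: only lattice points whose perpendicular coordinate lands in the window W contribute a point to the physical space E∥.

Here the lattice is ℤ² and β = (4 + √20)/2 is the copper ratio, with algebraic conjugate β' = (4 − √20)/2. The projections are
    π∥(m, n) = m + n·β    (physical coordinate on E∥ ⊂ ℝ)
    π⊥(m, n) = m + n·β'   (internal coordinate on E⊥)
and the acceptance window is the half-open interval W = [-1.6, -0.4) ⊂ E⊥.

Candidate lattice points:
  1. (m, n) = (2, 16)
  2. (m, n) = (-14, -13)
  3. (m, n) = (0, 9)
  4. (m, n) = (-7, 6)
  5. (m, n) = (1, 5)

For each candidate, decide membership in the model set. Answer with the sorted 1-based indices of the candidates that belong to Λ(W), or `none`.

Numerically β ≈ 4.236068 and β' = −1/β ≈ -0.236068.
#1 (2,16): internal coord 2 + (16)·β' = -1.777088; -1.777088 ∉ [-1.6, -0.4) → out
#2 (-14,-13): internal coord -14 + (-13)·β' = -10.931116; -10.931116 ∉ [-1.6, -0.4) → out
#3 (0,9): internal coord 0 + (9)·β' = -2.124612; -2.124612 ∉ [-1.6, -0.4) → out
#4 (-7,6): internal coord -7 + (6)·β' = -8.416408; -8.416408 ∉ [-1.6, -0.4) → out
#5 (1,5): internal coord 1 + (5)·β' = -0.180340; -0.180340 ∉ [-1.6, -0.4) → out

none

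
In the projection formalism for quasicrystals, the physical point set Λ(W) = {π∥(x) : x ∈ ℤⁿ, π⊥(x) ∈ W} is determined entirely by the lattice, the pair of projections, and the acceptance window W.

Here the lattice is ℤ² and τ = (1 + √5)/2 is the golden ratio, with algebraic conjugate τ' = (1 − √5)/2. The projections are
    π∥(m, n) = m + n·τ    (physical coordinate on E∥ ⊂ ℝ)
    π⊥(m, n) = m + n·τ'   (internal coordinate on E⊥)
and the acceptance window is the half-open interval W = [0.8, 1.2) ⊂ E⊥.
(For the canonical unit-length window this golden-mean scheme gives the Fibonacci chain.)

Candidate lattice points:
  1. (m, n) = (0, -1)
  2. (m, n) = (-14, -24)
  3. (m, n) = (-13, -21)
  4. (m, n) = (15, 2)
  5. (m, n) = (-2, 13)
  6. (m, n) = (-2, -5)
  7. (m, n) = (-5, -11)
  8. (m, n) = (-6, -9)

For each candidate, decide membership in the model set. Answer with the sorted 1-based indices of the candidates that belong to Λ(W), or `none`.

τ' = (1−√5)/2 ≈ -0.6180.
candidate 1: (m,n)=(0,-1) → π∥ = 0-1·τ ≈ -1.6180, π⊥ = 0-1·τ' ≈ 0.6180 ∉ [0.8, 1.2) ⇒ out
candidate 2: (m,n)=(-14,-24) → π∥ = -14-24·τ ≈ -52.8328, π⊥ = -14-24·τ' ≈ 0.8328 ∈ [0.8, 1.2) ⇒ IN Λ
candidate 3: (m,n)=(-13,-21) → π∥ = -13-21·τ ≈ -46.9787, π⊥ = -13-21·τ' ≈ -0.0213 ∉ [0.8, 1.2) ⇒ out
candidate 4: (m,n)=(15,2) → π∥ = 15+2·τ ≈ 18.2361, π⊥ = 15+2·τ' ≈ 13.7639 ∉ [0.8, 1.2) ⇒ out
candidate 5: (m,n)=(-2,13) → π∥ = -2+13·τ ≈ 19.0344, π⊥ = -2+13·τ' ≈ -10.0344 ∉ [0.8, 1.2) ⇒ out
candidate 6: (m,n)=(-2,-5) → π∥ = -2-5·τ ≈ -10.0902, π⊥ = -2-5·τ' ≈ 1.0902 ∈ [0.8, 1.2) ⇒ IN Λ
candidate 7: (m,n)=(-5,-11) → π∥ = -5-11·τ ≈ -22.7984, π⊥ = -5-11·τ' ≈ 1.7984 ∉ [0.8, 1.2) ⇒ out
candidate 8: (m,n)=(-6,-9) → π∥ = -6-9·τ ≈ -20.5623, π⊥ = -6-9·τ' ≈ -0.4377 ∉ [0.8, 1.2) ⇒ out

2, 6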